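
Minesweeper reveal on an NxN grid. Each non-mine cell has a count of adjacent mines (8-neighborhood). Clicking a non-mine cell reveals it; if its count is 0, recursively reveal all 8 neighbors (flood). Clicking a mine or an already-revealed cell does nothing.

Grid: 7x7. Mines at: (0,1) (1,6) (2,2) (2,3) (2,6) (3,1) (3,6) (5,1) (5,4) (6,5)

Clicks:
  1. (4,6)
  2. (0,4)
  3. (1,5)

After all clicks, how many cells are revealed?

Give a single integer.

Click 1 (4,6) count=1: revealed 1 new [(4,6)] -> total=1
Click 2 (0,4) count=0: revealed 8 new [(0,2) (0,3) (0,4) (0,5) (1,2) (1,3) (1,4) (1,5)] -> total=9
Click 3 (1,5) count=2: revealed 0 new [(none)] -> total=9

Answer: 9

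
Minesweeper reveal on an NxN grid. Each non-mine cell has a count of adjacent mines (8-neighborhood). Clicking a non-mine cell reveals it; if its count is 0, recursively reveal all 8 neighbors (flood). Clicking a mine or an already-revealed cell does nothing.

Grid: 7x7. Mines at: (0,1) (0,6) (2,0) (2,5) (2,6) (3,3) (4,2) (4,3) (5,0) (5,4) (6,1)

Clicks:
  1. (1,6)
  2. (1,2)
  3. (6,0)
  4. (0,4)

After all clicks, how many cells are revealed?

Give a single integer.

Answer: 13

Derivation:
Click 1 (1,6) count=3: revealed 1 new [(1,6)] -> total=1
Click 2 (1,2) count=1: revealed 1 new [(1,2)] -> total=2
Click 3 (6,0) count=2: revealed 1 new [(6,0)] -> total=3
Click 4 (0,4) count=0: revealed 10 new [(0,2) (0,3) (0,4) (0,5) (1,3) (1,4) (1,5) (2,2) (2,3) (2,4)] -> total=13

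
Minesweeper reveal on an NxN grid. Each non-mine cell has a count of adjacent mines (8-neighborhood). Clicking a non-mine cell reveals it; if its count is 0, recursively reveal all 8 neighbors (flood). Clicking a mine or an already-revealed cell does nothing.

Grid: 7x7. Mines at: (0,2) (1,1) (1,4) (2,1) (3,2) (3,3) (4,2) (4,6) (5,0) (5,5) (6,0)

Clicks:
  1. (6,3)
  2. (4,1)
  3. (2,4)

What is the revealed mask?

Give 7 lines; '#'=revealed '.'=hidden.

Click 1 (6,3) count=0: revealed 8 new [(5,1) (5,2) (5,3) (5,4) (6,1) (6,2) (6,3) (6,4)] -> total=8
Click 2 (4,1) count=3: revealed 1 new [(4,1)] -> total=9
Click 3 (2,4) count=2: revealed 1 new [(2,4)] -> total=10

Answer: .......
.......
....#..
.......
.#.....
.####..
.####..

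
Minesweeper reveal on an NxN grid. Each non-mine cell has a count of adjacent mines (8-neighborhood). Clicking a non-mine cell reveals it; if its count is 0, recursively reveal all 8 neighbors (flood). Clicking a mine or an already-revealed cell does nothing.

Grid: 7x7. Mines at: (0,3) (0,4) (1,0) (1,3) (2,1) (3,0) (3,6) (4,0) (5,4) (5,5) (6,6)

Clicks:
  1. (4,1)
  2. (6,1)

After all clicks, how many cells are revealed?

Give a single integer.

Click 1 (4,1) count=2: revealed 1 new [(4,1)] -> total=1
Click 2 (6,1) count=0: revealed 21 new [(2,2) (2,3) (2,4) (2,5) (3,1) (3,2) (3,3) (3,4) (3,5) (4,2) (4,3) (4,4) (4,5) (5,0) (5,1) (5,2) (5,3) (6,0) (6,1) (6,2) (6,3)] -> total=22

Answer: 22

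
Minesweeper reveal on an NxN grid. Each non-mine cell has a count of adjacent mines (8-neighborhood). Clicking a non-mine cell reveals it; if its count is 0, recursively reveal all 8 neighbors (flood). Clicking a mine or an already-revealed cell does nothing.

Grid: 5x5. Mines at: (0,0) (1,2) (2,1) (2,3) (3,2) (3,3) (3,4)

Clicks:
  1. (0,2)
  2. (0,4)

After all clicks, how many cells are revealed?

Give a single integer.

Click 1 (0,2) count=1: revealed 1 new [(0,2)] -> total=1
Click 2 (0,4) count=0: revealed 4 new [(0,3) (0,4) (1,3) (1,4)] -> total=5

Answer: 5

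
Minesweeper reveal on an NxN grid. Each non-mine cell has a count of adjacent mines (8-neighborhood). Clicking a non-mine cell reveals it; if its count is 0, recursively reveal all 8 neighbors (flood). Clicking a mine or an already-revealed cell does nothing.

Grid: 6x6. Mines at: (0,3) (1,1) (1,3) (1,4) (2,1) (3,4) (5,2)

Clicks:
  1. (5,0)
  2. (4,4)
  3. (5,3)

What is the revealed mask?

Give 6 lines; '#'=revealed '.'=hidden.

Answer: ......
......
......
##....
##..#.
##.#..

Derivation:
Click 1 (5,0) count=0: revealed 6 new [(3,0) (3,1) (4,0) (4,1) (5,0) (5,1)] -> total=6
Click 2 (4,4) count=1: revealed 1 new [(4,4)] -> total=7
Click 3 (5,3) count=1: revealed 1 new [(5,3)] -> total=8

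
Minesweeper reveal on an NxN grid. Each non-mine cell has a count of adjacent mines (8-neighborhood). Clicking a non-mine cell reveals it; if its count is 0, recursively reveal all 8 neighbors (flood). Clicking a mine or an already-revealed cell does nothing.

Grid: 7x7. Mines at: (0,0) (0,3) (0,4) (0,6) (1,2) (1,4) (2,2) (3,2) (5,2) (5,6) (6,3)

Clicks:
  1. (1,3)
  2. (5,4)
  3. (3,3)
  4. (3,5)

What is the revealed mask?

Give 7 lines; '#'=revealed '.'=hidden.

Click 1 (1,3) count=5: revealed 1 new [(1,3)] -> total=1
Click 2 (5,4) count=1: revealed 1 new [(5,4)] -> total=2
Click 3 (3,3) count=2: revealed 1 new [(3,3)] -> total=3
Click 4 (3,5) count=0: revealed 15 new [(1,5) (1,6) (2,3) (2,4) (2,5) (2,6) (3,4) (3,5) (3,6) (4,3) (4,4) (4,5) (4,6) (5,3) (5,5)] -> total=18

Answer: .......
...#.##
...####
...####
...####
...###.
.......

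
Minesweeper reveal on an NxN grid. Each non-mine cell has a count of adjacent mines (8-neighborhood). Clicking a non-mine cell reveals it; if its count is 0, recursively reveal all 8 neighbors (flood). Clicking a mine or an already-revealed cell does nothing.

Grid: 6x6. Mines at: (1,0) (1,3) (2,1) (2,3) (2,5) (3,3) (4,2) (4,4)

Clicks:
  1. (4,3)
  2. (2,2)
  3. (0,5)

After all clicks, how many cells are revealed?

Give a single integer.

Answer: 6

Derivation:
Click 1 (4,3) count=3: revealed 1 new [(4,3)] -> total=1
Click 2 (2,2) count=4: revealed 1 new [(2,2)] -> total=2
Click 3 (0,5) count=0: revealed 4 new [(0,4) (0,5) (1,4) (1,5)] -> total=6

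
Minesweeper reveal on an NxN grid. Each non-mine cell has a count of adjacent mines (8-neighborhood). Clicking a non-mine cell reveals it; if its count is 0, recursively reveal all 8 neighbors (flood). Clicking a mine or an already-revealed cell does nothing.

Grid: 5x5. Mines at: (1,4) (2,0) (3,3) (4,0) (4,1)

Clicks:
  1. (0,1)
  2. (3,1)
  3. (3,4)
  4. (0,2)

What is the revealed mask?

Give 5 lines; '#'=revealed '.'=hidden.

Click 1 (0,1) count=0: revealed 11 new [(0,0) (0,1) (0,2) (0,3) (1,0) (1,1) (1,2) (1,3) (2,1) (2,2) (2,3)] -> total=11
Click 2 (3,1) count=3: revealed 1 new [(3,1)] -> total=12
Click 3 (3,4) count=1: revealed 1 new [(3,4)] -> total=13
Click 4 (0,2) count=0: revealed 0 new [(none)] -> total=13

Answer: ####.
####.
.###.
.#..#
.....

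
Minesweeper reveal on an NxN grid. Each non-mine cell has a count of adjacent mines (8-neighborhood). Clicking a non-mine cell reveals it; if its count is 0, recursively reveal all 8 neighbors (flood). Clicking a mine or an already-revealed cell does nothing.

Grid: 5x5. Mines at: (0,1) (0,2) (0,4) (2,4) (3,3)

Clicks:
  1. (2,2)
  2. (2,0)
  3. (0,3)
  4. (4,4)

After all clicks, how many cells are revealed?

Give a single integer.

Click 1 (2,2) count=1: revealed 1 new [(2,2)] -> total=1
Click 2 (2,0) count=0: revealed 11 new [(1,0) (1,1) (1,2) (2,0) (2,1) (3,0) (3,1) (3,2) (4,0) (4,1) (4,2)] -> total=12
Click 3 (0,3) count=2: revealed 1 new [(0,3)] -> total=13
Click 4 (4,4) count=1: revealed 1 new [(4,4)] -> total=14

Answer: 14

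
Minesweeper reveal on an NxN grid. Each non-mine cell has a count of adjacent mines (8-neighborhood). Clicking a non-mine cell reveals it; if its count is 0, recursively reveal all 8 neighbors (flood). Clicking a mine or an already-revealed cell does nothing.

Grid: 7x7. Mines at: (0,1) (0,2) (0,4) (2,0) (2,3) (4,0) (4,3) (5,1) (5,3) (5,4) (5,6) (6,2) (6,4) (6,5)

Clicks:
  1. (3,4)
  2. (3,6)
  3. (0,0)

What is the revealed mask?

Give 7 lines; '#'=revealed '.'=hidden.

Answer: #....##
....###
....###
....###
....###
.......
.......

Derivation:
Click 1 (3,4) count=2: revealed 1 new [(3,4)] -> total=1
Click 2 (3,6) count=0: revealed 13 new [(0,5) (0,6) (1,4) (1,5) (1,6) (2,4) (2,5) (2,6) (3,5) (3,6) (4,4) (4,5) (4,6)] -> total=14
Click 3 (0,0) count=1: revealed 1 new [(0,0)] -> total=15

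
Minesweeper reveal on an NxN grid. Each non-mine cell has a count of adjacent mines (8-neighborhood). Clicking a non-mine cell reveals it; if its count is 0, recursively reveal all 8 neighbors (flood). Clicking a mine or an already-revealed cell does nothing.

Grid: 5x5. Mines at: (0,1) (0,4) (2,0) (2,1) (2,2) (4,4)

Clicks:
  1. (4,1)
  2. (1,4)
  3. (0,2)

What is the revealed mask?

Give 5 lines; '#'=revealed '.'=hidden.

Answer: ..#..
....#
.....
####.
####.

Derivation:
Click 1 (4,1) count=0: revealed 8 new [(3,0) (3,1) (3,2) (3,3) (4,0) (4,1) (4,2) (4,3)] -> total=8
Click 2 (1,4) count=1: revealed 1 new [(1,4)] -> total=9
Click 3 (0,2) count=1: revealed 1 new [(0,2)] -> total=10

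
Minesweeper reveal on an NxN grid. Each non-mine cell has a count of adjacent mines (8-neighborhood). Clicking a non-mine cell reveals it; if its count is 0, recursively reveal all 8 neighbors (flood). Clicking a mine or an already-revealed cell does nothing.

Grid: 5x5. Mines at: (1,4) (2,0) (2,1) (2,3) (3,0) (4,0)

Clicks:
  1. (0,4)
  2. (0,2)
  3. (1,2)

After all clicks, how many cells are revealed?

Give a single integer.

Answer: 9

Derivation:
Click 1 (0,4) count=1: revealed 1 new [(0,4)] -> total=1
Click 2 (0,2) count=0: revealed 8 new [(0,0) (0,1) (0,2) (0,3) (1,0) (1,1) (1,2) (1,3)] -> total=9
Click 3 (1,2) count=2: revealed 0 new [(none)] -> total=9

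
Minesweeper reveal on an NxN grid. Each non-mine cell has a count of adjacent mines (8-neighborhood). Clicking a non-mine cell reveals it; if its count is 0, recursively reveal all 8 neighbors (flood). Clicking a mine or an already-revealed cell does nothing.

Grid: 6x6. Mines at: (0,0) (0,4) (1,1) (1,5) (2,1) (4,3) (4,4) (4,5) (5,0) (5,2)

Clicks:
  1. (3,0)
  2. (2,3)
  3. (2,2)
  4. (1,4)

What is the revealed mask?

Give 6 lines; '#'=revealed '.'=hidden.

Answer: ......
..###.
..###.
#.###.
......
......

Derivation:
Click 1 (3,0) count=1: revealed 1 new [(3,0)] -> total=1
Click 2 (2,3) count=0: revealed 9 new [(1,2) (1,3) (1,4) (2,2) (2,3) (2,4) (3,2) (3,3) (3,4)] -> total=10
Click 3 (2,2) count=2: revealed 0 new [(none)] -> total=10
Click 4 (1,4) count=2: revealed 0 new [(none)] -> total=10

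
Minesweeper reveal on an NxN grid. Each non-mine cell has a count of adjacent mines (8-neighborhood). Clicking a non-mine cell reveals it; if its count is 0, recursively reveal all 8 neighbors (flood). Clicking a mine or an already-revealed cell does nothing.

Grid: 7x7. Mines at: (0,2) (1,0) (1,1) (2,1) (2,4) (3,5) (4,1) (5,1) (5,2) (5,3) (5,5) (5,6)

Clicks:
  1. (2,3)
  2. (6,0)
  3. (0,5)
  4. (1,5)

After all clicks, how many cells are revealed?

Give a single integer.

Click 1 (2,3) count=1: revealed 1 new [(2,3)] -> total=1
Click 2 (6,0) count=1: revealed 1 new [(6,0)] -> total=2
Click 3 (0,5) count=0: revealed 10 new [(0,3) (0,4) (0,5) (0,6) (1,3) (1,4) (1,5) (1,6) (2,5) (2,6)] -> total=12
Click 4 (1,5) count=1: revealed 0 new [(none)] -> total=12

Answer: 12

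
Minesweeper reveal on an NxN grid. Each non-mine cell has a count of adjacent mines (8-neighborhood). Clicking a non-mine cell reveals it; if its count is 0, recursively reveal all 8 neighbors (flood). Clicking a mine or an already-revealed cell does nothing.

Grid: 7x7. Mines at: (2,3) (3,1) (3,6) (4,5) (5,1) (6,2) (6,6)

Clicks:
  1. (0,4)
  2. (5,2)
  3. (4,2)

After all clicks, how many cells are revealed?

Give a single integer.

Answer: 22

Derivation:
Click 1 (0,4) count=0: revealed 20 new [(0,0) (0,1) (0,2) (0,3) (0,4) (0,5) (0,6) (1,0) (1,1) (1,2) (1,3) (1,4) (1,5) (1,6) (2,0) (2,1) (2,2) (2,4) (2,5) (2,6)] -> total=20
Click 2 (5,2) count=2: revealed 1 new [(5,2)] -> total=21
Click 3 (4,2) count=2: revealed 1 new [(4,2)] -> total=22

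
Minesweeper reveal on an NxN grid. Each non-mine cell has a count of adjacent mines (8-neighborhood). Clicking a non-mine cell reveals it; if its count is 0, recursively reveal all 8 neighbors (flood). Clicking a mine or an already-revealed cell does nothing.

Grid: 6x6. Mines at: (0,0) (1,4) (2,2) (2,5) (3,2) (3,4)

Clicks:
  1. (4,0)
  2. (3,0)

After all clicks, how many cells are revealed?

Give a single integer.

Answer: 18

Derivation:
Click 1 (4,0) count=0: revealed 18 new [(1,0) (1,1) (2,0) (2,1) (3,0) (3,1) (4,0) (4,1) (4,2) (4,3) (4,4) (4,5) (5,0) (5,1) (5,2) (5,3) (5,4) (5,5)] -> total=18
Click 2 (3,0) count=0: revealed 0 new [(none)] -> total=18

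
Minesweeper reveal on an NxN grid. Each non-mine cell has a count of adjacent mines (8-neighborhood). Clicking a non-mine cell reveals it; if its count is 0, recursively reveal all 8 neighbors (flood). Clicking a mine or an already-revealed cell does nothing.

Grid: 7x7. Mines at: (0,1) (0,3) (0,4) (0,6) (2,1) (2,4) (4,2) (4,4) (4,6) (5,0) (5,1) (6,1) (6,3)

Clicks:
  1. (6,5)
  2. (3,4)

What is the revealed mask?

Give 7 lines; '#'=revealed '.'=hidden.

Click 1 (6,5) count=0: revealed 6 new [(5,4) (5,5) (5,6) (6,4) (6,5) (6,6)] -> total=6
Click 2 (3,4) count=2: revealed 1 new [(3,4)] -> total=7

Answer: .......
.......
.......
....#..
.......
....###
....###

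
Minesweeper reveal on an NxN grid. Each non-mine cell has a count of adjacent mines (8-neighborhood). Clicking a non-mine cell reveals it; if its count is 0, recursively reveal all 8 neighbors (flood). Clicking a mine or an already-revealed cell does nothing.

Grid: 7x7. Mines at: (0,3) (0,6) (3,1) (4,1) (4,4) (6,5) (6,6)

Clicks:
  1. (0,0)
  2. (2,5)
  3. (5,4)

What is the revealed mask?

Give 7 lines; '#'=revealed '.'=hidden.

Click 1 (0,0) count=0: revealed 9 new [(0,0) (0,1) (0,2) (1,0) (1,1) (1,2) (2,0) (2,1) (2,2)] -> total=9
Click 2 (2,5) count=0: revealed 17 new [(1,3) (1,4) (1,5) (1,6) (2,3) (2,4) (2,5) (2,6) (3,2) (3,3) (3,4) (3,5) (3,6) (4,5) (4,6) (5,5) (5,6)] -> total=26
Click 3 (5,4) count=2: revealed 1 new [(5,4)] -> total=27

Answer: ###....
#######
#######
..#####
.....##
....###
.......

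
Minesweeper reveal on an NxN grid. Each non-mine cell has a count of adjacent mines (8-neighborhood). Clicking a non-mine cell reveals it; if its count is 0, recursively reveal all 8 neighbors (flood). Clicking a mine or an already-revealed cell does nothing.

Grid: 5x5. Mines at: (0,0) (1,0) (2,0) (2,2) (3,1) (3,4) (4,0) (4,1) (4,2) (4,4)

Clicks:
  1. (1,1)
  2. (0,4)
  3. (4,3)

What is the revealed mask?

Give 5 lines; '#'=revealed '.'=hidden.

Click 1 (1,1) count=4: revealed 1 new [(1,1)] -> total=1
Click 2 (0,4) count=0: revealed 9 new [(0,1) (0,2) (0,3) (0,4) (1,2) (1,3) (1,4) (2,3) (2,4)] -> total=10
Click 3 (4,3) count=3: revealed 1 new [(4,3)] -> total=11

Answer: .####
.####
...##
.....
...#.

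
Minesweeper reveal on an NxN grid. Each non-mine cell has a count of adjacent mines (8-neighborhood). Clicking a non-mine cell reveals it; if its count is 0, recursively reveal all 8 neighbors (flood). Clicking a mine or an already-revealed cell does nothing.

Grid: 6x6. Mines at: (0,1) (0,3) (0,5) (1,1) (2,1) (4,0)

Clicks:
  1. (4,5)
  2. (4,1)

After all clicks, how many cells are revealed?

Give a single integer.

Answer: 23

Derivation:
Click 1 (4,5) count=0: revealed 23 new [(1,2) (1,3) (1,4) (1,5) (2,2) (2,3) (2,4) (2,5) (3,1) (3,2) (3,3) (3,4) (3,5) (4,1) (4,2) (4,3) (4,4) (4,5) (5,1) (5,2) (5,3) (5,4) (5,5)] -> total=23
Click 2 (4,1) count=1: revealed 0 new [(none)] -> total=23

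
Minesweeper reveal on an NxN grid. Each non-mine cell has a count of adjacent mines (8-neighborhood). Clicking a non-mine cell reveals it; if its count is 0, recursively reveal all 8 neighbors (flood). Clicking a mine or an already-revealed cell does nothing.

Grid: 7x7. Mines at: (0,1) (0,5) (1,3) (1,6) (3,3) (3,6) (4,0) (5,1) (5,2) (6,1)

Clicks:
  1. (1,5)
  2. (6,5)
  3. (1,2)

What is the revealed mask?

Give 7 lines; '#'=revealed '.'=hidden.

Click 1 (1,5) count=2: revealed 1 new [(1,5)] -> total=1
Click 2 (6,5) count=0: revealed 12 new [(4,3) (4,4) (4,5) (4,6) (5,3) (5,4) (5,5) (5,6) (6,3) (6,4) (6,5) (6,6)] -> total=13
Click 3 (1,2) count=2: revealed 1 new [(1,2)] -> total=14

Answer: .......
..#..#.
.......
.......
...####
...####
...####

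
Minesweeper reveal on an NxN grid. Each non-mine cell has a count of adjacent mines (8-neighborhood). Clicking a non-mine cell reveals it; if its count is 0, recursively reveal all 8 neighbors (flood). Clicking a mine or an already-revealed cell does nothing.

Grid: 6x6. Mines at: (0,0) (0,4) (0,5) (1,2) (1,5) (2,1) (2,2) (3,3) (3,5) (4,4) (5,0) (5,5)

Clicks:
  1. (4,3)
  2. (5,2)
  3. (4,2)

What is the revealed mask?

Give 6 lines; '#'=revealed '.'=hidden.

Answer: ......
......
......
......
.###..
.###..

Derivation:
Click 1 (4,3) count=2: revealed 1 new [(4,3)] -> total=1
Click 2 (5,2) count=0: revealed 5 new [(4,1) (4,2) (5,1) (5,2) (5,3)] -> total=6
Click 3 (4,2) count=1: revealed 0 new [(none)] -> total=6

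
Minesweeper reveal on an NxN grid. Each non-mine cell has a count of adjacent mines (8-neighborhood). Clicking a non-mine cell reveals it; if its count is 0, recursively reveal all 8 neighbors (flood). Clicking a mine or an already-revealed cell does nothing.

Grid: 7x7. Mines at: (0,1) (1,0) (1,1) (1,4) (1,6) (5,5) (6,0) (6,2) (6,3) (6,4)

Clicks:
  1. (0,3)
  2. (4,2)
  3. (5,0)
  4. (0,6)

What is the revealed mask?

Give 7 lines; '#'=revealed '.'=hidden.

Click 1 (0,3) count=1: revealed 1 new [(0,3)] -> total=1
Click 2 (4,2) count=0: revealed 26 new [(2,0) (2,1) (2,2) (2,3) (2,4) (2,5) (2,6) (3,0) (3,1) (3,2) (3,3) (3,4) (3,5) (3,6) (4,0) (4,1) (4,2) (4,3) (4,4) (4,5) (4,6) (5,0) (5,1) (5,2) (5,3) (5,4)] -> total=27
Click 3 (5,0) count=1: revealed 0 new [(none)] -> total=27
Click 4 (0,6) count=1: revealed 1 new [(0,6)] -> total=28

Answer: ...#..#
.......
#######
#######
#######
#####..
.......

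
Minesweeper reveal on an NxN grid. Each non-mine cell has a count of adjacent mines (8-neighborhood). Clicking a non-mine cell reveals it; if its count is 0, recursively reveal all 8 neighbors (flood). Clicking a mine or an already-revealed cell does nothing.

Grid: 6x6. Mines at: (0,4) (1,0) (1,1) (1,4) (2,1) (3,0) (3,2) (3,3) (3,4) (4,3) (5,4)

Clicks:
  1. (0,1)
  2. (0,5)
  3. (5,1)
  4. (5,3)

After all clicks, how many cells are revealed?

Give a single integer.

Answer: 9

Derivation:
Click 1 (0,1) count=2: revealed 1 new [(0,1)] -> total=1
Click 2 (0,5) count=2: revealed 1 new [(0,5)] -> total=2
Click 3 (5,1) count=0: revealed 6 new [(4,0) (4,1) (4,2) (5,0) (5,1) (5,2)] -> total=8
Click 4 (5,3) count=2: revealed 1 new [(5,3)] -> total=9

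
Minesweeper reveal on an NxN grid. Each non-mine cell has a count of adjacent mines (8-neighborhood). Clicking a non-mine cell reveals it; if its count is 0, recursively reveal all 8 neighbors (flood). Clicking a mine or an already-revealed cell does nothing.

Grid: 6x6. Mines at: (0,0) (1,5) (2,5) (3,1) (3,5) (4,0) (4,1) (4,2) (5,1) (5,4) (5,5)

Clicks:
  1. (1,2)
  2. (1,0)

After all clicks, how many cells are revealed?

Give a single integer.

Click 1 (1,2) count=0: revealed 15 new [(0,1) (0,2) (0,3) (0,4) (1,1) (1,2) (1,3) (1,4) (2,1) (2,2) (2,3) (2,4) (3,2) (3,3) (3,4)] -> total=15
Click 2 (1,0) count=1: revealed 1 new [(1,0)] -> total=16

Answer: 16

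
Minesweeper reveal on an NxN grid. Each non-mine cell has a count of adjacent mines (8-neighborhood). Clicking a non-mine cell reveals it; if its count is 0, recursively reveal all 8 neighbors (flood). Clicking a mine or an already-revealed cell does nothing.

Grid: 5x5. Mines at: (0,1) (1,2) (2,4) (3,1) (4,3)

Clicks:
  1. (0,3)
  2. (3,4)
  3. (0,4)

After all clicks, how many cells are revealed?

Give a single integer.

Click 1 (0,3) count=1: revealed 1 new [(0,3)] -> total=1
Click 2 (3,4) count=2: revealed 1 new [(3,4)] -> total=2
Click 3 (0,4) count=0: revealed 3 new [(0,4) (1,3) (1,4)] -> total=5

Answer: 5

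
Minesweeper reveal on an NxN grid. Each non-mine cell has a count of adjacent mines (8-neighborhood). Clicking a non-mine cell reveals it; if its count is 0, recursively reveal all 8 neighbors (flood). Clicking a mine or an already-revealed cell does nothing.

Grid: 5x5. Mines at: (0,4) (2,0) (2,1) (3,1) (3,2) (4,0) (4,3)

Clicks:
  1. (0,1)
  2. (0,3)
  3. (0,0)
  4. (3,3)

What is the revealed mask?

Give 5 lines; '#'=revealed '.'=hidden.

Click 1 (0,1) count=0: revealed 8 new [(0,0) (0,1) (0,2) (0,3) (1,0) (1,1) (1,2) (1,3)] -> total=8
Click 2 (0,3) count=1: revealed 0 new [(none)] -> total=8
Click 3 (0,0) count=0: revealed 0 new [(none)] -> total=8
Click 4 (3,3) count=2: revealed 1 new [(3,3)] -> total=9

Answer: ####.
####.
.....
...#.
.....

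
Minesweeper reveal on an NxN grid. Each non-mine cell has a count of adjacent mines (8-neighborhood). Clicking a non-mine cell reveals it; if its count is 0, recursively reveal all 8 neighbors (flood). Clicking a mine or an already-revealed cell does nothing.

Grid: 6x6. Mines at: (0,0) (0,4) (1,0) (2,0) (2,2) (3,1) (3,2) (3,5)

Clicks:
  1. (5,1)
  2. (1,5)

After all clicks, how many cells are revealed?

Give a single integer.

Click 1 (5,1) count=0: revealed 12 new [(4,0) (4,1) (4,2) (4,3) (4,4) (4,5) (5,0) (5,1) (5,2) (5,3) (5,4) (5,5)] -> total=12
Click 2 (1,5) count=1: revealed 1 new [(1,5)] -> total=13

Answer: 13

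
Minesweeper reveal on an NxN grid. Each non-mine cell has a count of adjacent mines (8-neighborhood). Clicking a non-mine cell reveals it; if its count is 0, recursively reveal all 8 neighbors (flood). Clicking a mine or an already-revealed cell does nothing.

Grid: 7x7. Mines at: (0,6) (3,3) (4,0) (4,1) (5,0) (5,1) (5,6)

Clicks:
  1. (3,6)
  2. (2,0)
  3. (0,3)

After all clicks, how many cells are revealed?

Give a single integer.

Answer: 29

Derivation:
Click 1 (3,6) count=0: revealed 29 new [(0,0) (0,1) (0,2) (0,3) (0,4) (0,5) (1,0) (1,1) (1,2) (1,3) (1,4) (1,5) (1,6) (2,0) (2,1) (2,2) (2,3) (2,4) (2,5) (2,6) (3,0) (3,1) (3,2) (3,4) (3,5) (3,6) (4,4) (4,5) (4,6)] -> total=29
Click 2 (2,0) count=0: revealed 0 new [(none)] -> total=29
Click 3 (0,3) count=0: revealed 0 new [(none)] -> total=29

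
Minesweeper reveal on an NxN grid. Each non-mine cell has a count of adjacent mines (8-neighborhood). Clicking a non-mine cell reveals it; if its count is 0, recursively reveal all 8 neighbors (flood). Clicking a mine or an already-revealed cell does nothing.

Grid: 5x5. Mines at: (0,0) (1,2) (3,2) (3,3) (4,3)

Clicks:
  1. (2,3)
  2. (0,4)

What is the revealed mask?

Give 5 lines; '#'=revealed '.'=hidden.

Click 1 (2,3) count=3: revealed 1 new [(2,3)] -> total=1
Click 2 (0,4) count=0: revealed 5 new [(0,3) (0,4) (1,3) (1,4) (2,4)] -> total=6

Answer: ...##
...##
...##
.....
.....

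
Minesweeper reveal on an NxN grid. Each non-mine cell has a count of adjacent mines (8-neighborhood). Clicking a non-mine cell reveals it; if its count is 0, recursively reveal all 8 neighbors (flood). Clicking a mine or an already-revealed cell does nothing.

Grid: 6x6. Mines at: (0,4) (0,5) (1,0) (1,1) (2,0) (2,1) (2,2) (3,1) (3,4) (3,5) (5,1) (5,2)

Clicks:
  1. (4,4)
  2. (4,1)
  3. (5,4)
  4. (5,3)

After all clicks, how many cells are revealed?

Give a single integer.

Answer: 7

Derivation:
Click 1 (4,4) count=2: revealed 1 new [(4,4)] -> total=1
Click 2 (4,1) count=3: revealed 1 new [(4,1)] -> total=2
Click 3 (5,4) count=0: revealed 5 new [(4,3) (4,5) (5,3) (5,4) (5,5)] -> total=7
Click 4 (5,3) count=1: revealed 0 new [(none)] -> total=7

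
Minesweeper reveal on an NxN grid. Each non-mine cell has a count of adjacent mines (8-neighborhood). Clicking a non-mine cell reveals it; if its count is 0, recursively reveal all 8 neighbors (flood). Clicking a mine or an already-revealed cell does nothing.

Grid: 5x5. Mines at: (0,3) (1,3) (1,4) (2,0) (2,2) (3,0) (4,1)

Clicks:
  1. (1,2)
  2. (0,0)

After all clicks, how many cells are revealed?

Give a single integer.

Answer: 6

Derivation:
Click 1 (1,2) count=3: revealed 1 new [(1,2)] -> total=1
Click 2 (0,0) count=0: revealed 5 new [(0,0) (0,1) (0,2) (1,0) (1,1)] -> total=6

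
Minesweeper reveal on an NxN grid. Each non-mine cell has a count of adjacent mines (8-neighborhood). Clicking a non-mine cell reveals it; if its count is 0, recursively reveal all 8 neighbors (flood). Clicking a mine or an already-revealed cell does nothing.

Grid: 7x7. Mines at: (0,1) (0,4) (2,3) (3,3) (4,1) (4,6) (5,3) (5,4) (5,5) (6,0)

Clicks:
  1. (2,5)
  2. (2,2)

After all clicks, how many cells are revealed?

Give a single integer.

Click 1 (2,5) count=0: revealed 11 new [(0,5) (0,6) (1,4) (1,5) (1,6) (2,4) (2,5) (2,6) (3,4) (3,5) (3,6)] -> total=11
Click 2 (2,2) count=2: revealed 1 new [(2,2)] -> total=12

Answer: 12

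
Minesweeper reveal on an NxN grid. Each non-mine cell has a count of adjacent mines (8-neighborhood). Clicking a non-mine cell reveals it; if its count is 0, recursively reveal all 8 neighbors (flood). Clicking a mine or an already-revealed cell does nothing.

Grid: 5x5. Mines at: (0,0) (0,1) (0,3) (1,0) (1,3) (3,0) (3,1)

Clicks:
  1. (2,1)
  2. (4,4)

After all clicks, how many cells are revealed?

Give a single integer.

Answer: 10

Derivation:
Click 1 (2,1) count=3: revealed 1 new [(2,1)] -> total=1
Click 2 (4,4) count=0: revealed 9 new [(2,2) (2,3) (2,4) (3,2) (3,3) (3,4) (4,2) (4,3) (4,4)] -> total=10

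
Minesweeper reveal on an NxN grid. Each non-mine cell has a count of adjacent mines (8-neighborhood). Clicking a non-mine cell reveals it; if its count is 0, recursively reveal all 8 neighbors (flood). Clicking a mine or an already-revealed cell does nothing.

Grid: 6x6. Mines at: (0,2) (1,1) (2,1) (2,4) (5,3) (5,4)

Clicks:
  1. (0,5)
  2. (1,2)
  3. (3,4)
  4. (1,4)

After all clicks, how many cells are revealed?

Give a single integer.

Answer: 8

Derivation:
Click 1 (0,5) count=0: revealed 6 new [(0,3) (0,4) (0,5) (1,3) (1,4) (1,5)] -> total=6
Click 2 (1,2) count=3: revealed 1 new [(1,2)] -> total=7
Click 3 (3,4) count=1: revealed 1 new [(3,4)] -> total=8
Click 4 (1,4) count=1: revealed 0 new [(none)] -> total=8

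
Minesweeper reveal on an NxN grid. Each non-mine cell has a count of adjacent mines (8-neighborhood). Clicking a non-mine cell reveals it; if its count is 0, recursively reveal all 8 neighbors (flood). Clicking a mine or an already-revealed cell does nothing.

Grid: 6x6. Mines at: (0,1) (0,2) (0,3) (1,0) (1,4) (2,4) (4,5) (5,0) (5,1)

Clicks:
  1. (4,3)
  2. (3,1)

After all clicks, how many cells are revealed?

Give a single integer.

Click 1 (4,3) count=0: revealed 20 new [(1,1) (1,2) (1,3) (2,0) (2,1) (2,2) (2,3) (3,0) (3,1) (3,2) (3,3) (3,4) (4,0) (4,1) (4,2) (4,3) (4,4) (5,2) (5,3) (5,4)] -> total=20
Click 2 (3,1) count=0: revealed 0 new [(none)] -> total=20

Answer: 20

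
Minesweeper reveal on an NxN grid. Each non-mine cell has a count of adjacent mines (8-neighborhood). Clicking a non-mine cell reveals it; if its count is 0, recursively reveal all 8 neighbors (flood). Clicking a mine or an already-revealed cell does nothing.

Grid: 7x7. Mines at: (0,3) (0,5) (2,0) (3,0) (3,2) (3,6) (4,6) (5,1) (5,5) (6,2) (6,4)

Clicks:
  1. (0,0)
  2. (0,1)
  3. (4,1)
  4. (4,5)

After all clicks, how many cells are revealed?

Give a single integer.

Answer: 8

Derivation:
Click 1 (0,0) count=0: revealed 6 new [(0,0) (0,1) (0,2) (1,0) (1,1) (1,2)] -> total=6
Click 2 (0,1) count=0: revealed 0 new [(none)] -> total=6
Click 3 (4,1) count=3: revealed 1 new [(4,1)] -> total=7
Click 4 (4,5) count=3: revealed 1 new [(4,5)] -> total=8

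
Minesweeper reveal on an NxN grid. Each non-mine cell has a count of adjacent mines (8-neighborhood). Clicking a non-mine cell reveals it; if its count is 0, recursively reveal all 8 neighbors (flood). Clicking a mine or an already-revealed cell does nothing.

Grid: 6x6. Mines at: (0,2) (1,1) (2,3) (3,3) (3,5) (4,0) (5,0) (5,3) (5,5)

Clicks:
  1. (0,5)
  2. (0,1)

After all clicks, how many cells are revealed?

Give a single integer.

Click 1 (0,5) count=0: revealed 8 new [(0,3) (0,4) (0,5) (1,3) (1,4) (1,5) (2,4) (2,5)] -> total=8
Click 2 (0,1) count=2: revealed 1 new [(0,1)] -> total=9

Answer: 9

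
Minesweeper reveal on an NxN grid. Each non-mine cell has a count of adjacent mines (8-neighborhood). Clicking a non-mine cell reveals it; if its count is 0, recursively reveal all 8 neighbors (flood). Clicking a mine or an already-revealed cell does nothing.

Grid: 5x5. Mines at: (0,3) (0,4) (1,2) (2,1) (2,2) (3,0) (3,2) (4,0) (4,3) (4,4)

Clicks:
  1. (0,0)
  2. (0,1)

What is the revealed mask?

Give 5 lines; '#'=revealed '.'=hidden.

Answer: ##...
##...
.....
.....
.....

Derivation:
Click 1 (0,0) count=0: revealed 4 new [(0,0) (0,1) (1,0) (1,1)] -> total=4
Click 2 (0,1) count=1: revealed 0 new [(none)] -> total=4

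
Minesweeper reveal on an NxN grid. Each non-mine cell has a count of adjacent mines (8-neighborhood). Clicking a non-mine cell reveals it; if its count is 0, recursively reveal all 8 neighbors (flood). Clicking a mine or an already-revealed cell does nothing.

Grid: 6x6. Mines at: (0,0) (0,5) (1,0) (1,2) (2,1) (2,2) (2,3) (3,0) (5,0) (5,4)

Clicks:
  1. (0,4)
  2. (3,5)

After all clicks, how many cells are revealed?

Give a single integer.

Answer: 9

Derivation:
Click 1 (0,4) count=1: revealed 1 new [(0,4)] -> total=1
Click 2 (3,5) count=0: revealed 8 new [(1,4) (1,5) (2,4) (2,5) (3,4) (3,5) (4,4) (4,5)] -> total=9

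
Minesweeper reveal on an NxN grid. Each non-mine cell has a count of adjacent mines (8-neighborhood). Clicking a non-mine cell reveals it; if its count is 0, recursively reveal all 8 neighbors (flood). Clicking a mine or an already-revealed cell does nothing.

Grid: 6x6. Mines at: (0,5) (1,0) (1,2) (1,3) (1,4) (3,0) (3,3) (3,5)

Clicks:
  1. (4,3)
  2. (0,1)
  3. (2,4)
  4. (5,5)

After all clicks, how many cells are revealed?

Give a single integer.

Click 1 (4,3) count=1: revealed 1 new [(4,3)] -> total=1
Click 2 (0,1) count=2: revealed 1 new [(0,1)] -> total=2
Click 3 (2,4) count=4: revealed 1 new [(2,4)] -> total=3
Click 4 (5,5) count=0: revealed 11 new [(4,0) (4,1) (4,2) (4,4) (4,5) (5,0) (5,1) (5,2) (5,3) (5,4) (5,5)] -> total=14

Answer: 14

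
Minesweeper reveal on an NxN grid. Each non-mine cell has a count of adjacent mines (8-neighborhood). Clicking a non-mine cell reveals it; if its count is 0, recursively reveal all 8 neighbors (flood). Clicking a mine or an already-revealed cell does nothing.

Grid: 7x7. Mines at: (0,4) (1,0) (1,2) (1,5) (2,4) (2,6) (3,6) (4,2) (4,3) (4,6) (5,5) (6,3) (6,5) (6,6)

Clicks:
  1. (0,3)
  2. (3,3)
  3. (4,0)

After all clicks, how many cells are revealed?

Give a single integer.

Click 1 (0,3) count=2: revealed 1 new [(0,3)] -> total=1
Click 2 (3,3) count=3: revealed 1 new [(3,3)] -> total=2
Click 3 (4,0) count=0: revealed 12 new [(2,0) (2,1) (3,0) (3,1) (4,0) (4,1) (5,0) (5,1) (5,2) (6,0) (6,1) (6,2)] -> total=14

Answer: 14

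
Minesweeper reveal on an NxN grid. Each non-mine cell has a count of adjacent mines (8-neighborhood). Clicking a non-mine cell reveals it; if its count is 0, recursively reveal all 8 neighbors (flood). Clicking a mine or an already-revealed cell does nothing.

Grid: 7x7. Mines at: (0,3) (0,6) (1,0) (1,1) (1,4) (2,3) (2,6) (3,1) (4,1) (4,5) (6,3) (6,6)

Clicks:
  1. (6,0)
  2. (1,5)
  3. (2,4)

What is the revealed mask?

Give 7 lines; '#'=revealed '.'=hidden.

Click 1 (6,0) count=0: revealed 6 new [(5,0) (5,1) (5,2) (6,0) (6,1) (6,2)] -> total=6
Click 2 (1,5) count=3: revealed 1 new [(1,5)] -> total=7
Click 3 (2,4) count=2: revealed 1 new [(2,4)] -> total=8

Answer: .......
.....#.
....#..
.......
.......
###....
###....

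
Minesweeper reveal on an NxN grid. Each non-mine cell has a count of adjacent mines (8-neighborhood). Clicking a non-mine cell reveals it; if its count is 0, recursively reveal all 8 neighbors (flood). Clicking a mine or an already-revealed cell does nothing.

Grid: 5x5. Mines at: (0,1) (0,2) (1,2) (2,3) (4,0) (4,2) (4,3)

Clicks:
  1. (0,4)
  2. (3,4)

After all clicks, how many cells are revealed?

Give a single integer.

Click 1 (0,4) count=0: revealed 4 new [(0,3) (0,4) (1,3) (1,4)] -> total=4
Click 2 (3,4) count=2: revealed 1 new [(3,4)] -> total=5

Answer: 5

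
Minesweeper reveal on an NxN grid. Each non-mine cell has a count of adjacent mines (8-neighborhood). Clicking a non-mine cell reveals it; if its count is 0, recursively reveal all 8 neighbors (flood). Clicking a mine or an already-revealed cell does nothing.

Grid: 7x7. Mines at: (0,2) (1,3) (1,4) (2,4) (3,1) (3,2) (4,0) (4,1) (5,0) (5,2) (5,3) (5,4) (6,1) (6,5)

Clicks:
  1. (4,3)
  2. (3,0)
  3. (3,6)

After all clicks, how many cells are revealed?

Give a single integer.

Click 1 (4,3) count=4: revealed 1 new [(4,3)] -> total=1
Click 2 (3,0) count=3: revealed 1 new [(3,0)] -> total=2
Click 3 (3,6) count=0: revealed 12 new [(0,5) (0,6) (1,5) (1,6) (2,5) (2,6) (3,5) (3,6) (4,5) (4,6) (5,5) (5,6)] -> total=14

Answer: 14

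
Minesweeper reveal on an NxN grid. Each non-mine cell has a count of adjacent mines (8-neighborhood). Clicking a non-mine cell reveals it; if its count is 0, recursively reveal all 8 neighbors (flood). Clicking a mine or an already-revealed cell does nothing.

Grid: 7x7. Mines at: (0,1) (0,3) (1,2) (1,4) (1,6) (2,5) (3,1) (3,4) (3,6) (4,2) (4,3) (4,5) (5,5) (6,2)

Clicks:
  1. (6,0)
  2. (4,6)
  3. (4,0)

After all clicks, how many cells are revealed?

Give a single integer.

Answer: 7

Derivation:
Click 1 (6,0) count=0: revealed 6 new [(4,0) (4,1) (5,0) (5,1) (6,0) (6,1)] -> total=6
Click 2 (4,6) count=3: revealed 1 new [(4,6)] -> total=7
Click 3 (4,0) count=1: revealed 0 new [(none)] -> total=7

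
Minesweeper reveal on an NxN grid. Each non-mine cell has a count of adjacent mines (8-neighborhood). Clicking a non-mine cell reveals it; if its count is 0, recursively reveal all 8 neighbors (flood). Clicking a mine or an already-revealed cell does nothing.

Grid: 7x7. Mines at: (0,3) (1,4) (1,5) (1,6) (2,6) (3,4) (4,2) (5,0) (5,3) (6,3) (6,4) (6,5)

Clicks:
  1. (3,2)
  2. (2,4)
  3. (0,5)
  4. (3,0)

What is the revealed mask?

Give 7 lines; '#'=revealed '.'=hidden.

Click 1 (3,2) count=1: revealed 1 new [(3,2)] -> total=1
Click 2 (2,4) count=3: revealed 1 new [(2,4)] -> total=2
Click 3 (0,5) count=3: revealed 1 new [(0,5)] -> total=3
Click 4 (3,0) count=0: revealed 16 new [(0,0) (0,1) (0,2) (1,0) (1,1) (1,2) (1,3) (2,0) (2,1) (2,2) (2,3) (3,0) (3,1) (3,3) (4,0) (4,1)] -> total=19

Answer: ###..#.
####...
#####..
####...
##.....
.......
.......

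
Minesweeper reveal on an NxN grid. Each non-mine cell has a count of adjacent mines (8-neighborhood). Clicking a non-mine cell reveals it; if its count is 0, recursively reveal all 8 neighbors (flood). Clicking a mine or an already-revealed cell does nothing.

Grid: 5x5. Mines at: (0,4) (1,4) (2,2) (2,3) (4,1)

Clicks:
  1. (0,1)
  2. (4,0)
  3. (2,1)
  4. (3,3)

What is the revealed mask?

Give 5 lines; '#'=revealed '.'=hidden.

Answer: ####.
####.
##...
##.#.
#....

Derivation:
Click 1 (0,1) count=0: revealed 12 new [(0,0) (0,1) (0,2) (0,3) (1,0) (1,1) (1,2) (1,3) (2,0) (2,1) (3,0) (3,1)] -> total=12
Click 2 (4,0) count=1: revealed 1 new [(4,0)] -> total=13
Click 3 (2,1) count=1: revealed 0 new [(none)] -> total=13
Click 4 (3,3) count=2: revealed 1 new [(3,3)] -> total=14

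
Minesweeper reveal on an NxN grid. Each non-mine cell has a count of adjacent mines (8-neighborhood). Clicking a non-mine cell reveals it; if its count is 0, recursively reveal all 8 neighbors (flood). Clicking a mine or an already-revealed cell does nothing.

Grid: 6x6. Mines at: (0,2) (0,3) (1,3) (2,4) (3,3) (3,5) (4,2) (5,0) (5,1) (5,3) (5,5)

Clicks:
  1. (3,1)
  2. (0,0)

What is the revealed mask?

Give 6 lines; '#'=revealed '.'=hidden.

Answer: ##....
###...
###...
###...
##....
......

Derivation:
Click 1 (3,1) count=1: revealed 1 new [(3,1)] -> total=1
Click 2 (0,0) count=0: revealed 12 new [(0,0) (0,1) (1,0) (1,1) (1,2) (2,0) (2,1) (2,2) (3,0) (3,2) (4,0) (4,1)] -> total=13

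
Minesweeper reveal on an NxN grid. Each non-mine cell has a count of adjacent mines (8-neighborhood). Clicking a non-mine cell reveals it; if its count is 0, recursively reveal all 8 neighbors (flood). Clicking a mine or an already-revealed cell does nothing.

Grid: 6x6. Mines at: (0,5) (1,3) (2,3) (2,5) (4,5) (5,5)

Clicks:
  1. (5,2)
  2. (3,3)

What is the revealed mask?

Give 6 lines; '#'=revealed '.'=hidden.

Click 1 (5,2) count=0: revealed 24 new [(0,0) (0,1) (0,2) (1,0) (1,1) (1,2) (2,0) (2,1) (2,2) (3,0) (3,1) (3,2) (3,3) (3,4) (4,0) (4,1) (4,2) (4,3) (4,4) (5,0) (5,1) (5,2) (5,3) (5,4)] -> total=24
Click 2 (3,3) count=1: revealed 0 new [(none)] -> total=24

Answer: ###...
###...
###...
#####.
#####.
#####.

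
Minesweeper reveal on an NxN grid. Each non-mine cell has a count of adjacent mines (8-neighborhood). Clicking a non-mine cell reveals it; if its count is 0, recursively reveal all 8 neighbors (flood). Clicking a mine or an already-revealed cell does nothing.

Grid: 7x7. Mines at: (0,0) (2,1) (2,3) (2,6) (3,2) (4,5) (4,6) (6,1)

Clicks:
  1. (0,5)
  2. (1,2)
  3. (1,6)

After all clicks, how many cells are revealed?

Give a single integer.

Answer: 12

Derivation:
Click 1 (0,5) count=0: revealed 12 new [(0,1) (0,2) (0,3) (0,4) (0,5) (0,6) (1,1) (1,2) (1,3) (1,4) (1,5) (1,6)] -> total=12
Click 2 (1,2) count=2: revealed 0 new [(none)] -> total=12
Click 3 (1,6) count=1: revealed 0 new [(none)] -> total=12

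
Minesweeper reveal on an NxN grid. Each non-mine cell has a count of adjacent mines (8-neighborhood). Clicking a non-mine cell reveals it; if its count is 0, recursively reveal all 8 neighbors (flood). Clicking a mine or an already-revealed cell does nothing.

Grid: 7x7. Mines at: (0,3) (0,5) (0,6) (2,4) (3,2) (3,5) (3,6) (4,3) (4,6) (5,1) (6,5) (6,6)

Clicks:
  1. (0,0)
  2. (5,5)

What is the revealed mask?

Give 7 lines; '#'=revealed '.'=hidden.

Click 1 (0,0) count=0: revealed 13 new [(0,0) (0,1) (0,2) (1,0) (1,1) (1,2) (2,0) (2,1) (2,2) (3,0) (3,1) (4,0) (4,1)] -> total=13
Click 2 (5,5) count=3: revealed 1 new [(5,5)] -> total=14

Answer: ###....
###....
###....
##.....
##.....
.....#.
.......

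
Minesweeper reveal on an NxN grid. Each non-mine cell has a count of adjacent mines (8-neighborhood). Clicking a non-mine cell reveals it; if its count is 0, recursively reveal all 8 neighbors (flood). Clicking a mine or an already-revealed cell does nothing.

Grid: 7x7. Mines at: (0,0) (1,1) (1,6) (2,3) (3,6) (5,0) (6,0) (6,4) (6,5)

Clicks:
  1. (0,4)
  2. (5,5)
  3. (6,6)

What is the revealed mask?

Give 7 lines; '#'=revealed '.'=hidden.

Answer: ..####.
..####.
.......
.......
.......
.....#.
......#

Derivation:
Click 1 (0,4) count=0: revealed 8 new [(0,2) (0,3) (0,4) (0,5) (1,2) (1,3) (1,4) (1,5)] -> total=8
Click 2 (5,5) count=2: revealed 1 new [(5,5)] -> total=9
Click 3 (6,6) count=1: revealed 1 new [(6,6)] -> total=10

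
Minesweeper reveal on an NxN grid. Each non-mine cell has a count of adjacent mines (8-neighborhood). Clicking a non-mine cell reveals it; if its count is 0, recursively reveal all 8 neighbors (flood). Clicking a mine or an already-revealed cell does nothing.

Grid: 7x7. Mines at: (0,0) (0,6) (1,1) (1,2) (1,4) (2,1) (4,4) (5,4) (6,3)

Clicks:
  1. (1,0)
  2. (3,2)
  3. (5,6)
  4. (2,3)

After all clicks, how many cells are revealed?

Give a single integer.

Answer: 15

Derivation:
Click 1 (1,0) count=3: revealed 1 new [(1,0)] -> total=1
Click 2 (3,2) count=1: revealed 1 new [(3,2)] -> total=2
Click 3 (5,6) count=0: revealed 12 new [(1,5) (1,6) (2,5) (2,6) (3,5) (3,6) (4,5) (4,6) (5,5) (5,6) (6,5) (6,6)] -> total=14
Click 4 (2,3) count=2: revealed 1 new [(2,3)] -> total=15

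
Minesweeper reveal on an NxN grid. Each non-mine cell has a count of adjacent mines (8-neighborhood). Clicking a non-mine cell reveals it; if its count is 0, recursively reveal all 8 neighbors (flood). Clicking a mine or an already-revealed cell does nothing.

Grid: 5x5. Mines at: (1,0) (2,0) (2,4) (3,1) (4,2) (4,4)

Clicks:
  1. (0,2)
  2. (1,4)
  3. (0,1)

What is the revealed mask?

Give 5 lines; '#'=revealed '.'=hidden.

Answer: .####
.####
.###.
.....
.....

Derivation:
Click 1 (0,2) count=0: revealed 11 new [(0,1) (0,2) (0,3) (0,4) (1,1) (1,2) (1,3) (1,4) (2,1) (2,2) (2,3)] -> total=11
Click 2 (1,4) count=1: revealed 0 new [(none)] -> total=11
Click 3 (0,1) count=1: revealed 0 new [(none)] -> total=11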